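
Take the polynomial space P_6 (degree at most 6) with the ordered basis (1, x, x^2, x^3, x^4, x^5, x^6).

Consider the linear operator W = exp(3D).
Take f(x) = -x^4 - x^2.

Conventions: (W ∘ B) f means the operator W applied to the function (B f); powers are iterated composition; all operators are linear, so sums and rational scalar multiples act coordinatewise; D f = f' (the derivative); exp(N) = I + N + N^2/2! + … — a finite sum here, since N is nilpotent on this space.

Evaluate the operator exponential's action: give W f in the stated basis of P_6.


order-1 term: -12x^3 - 6x
order-2 term: -54x^2 - 9
order-3 term: -108x
order-4 term: -81
the series for exp(3D) f terminates at order 4
exp(3D) f = -x^4 - 12x^3 - 55x^2 - 114x - 90

g(x) = -x^4 - 12x^3 - 55x^2 - 114x - 90


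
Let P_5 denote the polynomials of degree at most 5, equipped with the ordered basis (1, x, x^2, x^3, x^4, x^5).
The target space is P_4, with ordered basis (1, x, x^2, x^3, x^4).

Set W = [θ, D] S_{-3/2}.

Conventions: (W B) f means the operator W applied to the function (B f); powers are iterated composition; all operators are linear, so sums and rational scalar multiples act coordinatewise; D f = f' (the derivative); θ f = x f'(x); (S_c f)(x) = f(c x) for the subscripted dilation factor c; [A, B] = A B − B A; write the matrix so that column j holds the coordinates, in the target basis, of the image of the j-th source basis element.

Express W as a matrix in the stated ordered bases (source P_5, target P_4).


image of 1: 0
image of x: 3/2
image of x^2: -(9/2)x
image of x^3: (81/8)x^2
image of x^4: -(81/4)x^3
image of x^5: (1215/32)x^4
each image's coordinates form column j of the matrix

the matrix is [[0, 3/2, 0, 0, 0, 0]; [0, 0, -9/2, 0, 0, 0]; [0, 0, 0, 81/8, 0, 0]; [0, 0, 0, 0, -81/4, 0]; [0, 0, 0, 0, 0, 1215/32]] (rows listed top to bottom)


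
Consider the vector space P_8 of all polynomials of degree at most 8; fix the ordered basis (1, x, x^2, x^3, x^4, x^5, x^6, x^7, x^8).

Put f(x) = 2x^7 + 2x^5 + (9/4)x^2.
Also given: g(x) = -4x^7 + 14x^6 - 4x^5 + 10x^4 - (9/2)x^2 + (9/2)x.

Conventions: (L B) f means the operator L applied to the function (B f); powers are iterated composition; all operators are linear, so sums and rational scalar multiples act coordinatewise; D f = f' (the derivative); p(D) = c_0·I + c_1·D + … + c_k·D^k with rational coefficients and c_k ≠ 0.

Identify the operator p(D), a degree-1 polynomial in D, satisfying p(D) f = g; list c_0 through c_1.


p(D) = -2·I + D, i.e. c_0 = -2, c_1 = 1

D^0 f = 2x^7 + 2x^5 + (9/4)x^2
D^1 f = 14x^6 + 10x^4 + (9/2)x
matching coefficients of g against c_0 f + c_1 Df + … from the top degree down determines the c_i
solution: c_0 = -2, c_1 = 1


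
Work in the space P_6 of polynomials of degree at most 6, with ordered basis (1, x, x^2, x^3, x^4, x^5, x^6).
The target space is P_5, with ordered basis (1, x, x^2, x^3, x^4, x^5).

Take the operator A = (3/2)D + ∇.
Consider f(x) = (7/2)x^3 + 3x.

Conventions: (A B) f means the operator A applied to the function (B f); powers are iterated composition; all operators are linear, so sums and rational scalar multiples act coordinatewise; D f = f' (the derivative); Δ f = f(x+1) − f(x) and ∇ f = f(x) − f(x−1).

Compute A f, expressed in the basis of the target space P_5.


the image equals g(x) = (105/4)x^2 - (21/2)x + 11

D f = (21/2)x^2 + 3
((3/2)D) f = (63/4)x^2 + 9/2
∇ f = (21/2)x^2 - (21/2)x + 13/2
((3/2)D + ∇) f = (105/4)x^2 - (21/2)x + 11


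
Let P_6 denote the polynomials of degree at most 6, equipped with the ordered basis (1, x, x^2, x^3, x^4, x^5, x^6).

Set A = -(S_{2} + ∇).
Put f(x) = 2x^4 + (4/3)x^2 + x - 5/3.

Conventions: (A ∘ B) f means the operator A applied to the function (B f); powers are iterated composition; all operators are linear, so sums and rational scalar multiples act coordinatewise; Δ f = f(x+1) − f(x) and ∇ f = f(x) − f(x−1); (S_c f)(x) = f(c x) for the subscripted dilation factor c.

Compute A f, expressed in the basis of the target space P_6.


S_{2} f = 32x^4 + (16/3)x^2 + 2x - 5/3
∇ f = 8x^3 - 12x^2 + (32/3)x - 7/3
(S_{2} + ∇) f = 32x^4 + 8x^3 - (20/3)x^2 + (38/3)x - 4
(-(S_{2} + ∇)) f = -32x^4 - 8x^3 + (20/3)x^2 - (38/3)x + 4

g(x) = -32x^4 - 8x^3 + (20/3)x^2 - (38/3)x + 4


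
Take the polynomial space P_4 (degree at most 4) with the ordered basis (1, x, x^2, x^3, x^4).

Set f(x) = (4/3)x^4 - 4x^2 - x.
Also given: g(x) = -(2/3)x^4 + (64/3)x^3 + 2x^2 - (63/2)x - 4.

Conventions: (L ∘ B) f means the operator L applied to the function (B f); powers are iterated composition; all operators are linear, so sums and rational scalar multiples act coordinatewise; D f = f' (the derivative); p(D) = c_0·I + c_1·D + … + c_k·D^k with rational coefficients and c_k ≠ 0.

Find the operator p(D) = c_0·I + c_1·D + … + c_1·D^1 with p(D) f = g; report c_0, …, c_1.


c_0 = -1/2, c_1 = 4

D^0 f = (4/3)x^4 - 4x^2 - x
D^1 f = (16/3)x^3 - 8x - 1
matching coefficients of g against c_0 f + c_1 Df + … from the top degree down determines the c_i
solution: c_0 = -1/2, c_1 = 4


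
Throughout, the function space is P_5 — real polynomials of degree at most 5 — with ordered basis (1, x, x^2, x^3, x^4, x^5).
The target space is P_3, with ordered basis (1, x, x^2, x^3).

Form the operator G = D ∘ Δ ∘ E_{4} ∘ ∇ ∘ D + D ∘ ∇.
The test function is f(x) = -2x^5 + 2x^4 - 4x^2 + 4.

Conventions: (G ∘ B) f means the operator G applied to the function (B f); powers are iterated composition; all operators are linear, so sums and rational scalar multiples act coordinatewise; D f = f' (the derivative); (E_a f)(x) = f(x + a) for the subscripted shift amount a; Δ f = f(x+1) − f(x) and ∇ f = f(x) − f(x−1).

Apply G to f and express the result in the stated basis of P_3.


g(x) = -40x^3 + 84x^2 - 304x - 902

D f = -10x^4 + 8x^3 - 8x
∇ D f = -40x^3 + 84x^2 - 64x + 10
E_{4} ∇ D f = -40x^3 - 396x^2 - 1312x - 1462
Δ E_{4} ∇ D f = -120x^2 - 912x - 1748
D Δ E_{4} ∇ D f = -240x - 912
∇ f = -10x^4 + 28x^3 - 32x^2 + 10x
D ∇ f = -40x^3 + 84x^2 - 64x + 10
(D ∘ Δ ∘ E_{4} ∘ ∇ ∘ D + D ∘ ∇) f = -40x^3 + 84x^2 - 304x - 902


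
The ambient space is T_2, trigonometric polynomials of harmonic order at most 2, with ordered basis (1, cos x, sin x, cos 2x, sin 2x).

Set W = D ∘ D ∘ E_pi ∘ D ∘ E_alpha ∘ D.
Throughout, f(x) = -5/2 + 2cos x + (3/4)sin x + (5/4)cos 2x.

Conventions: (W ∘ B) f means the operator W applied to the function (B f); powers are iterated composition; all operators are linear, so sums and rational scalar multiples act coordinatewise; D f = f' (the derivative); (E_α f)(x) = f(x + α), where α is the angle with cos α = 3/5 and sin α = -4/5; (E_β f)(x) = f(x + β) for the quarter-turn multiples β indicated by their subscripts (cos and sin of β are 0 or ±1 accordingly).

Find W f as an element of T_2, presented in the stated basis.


D f = (3/4)cos x - 2sin x - (5/2)sin 2x
E_alpha D f = (41/20)cos x - (3/5)sin x + (12/5)cos 2x + (7/10)sin 2x
D E_alpha D f = -(3/5)cos x - (41/20)sin x + (7/5)cos 2x - (24/5)sin 2x
E_pi (D ∘ E_alpha) D f = (3/5)cos x + (41/20)sin x + (7/5)cos 2x - (24/5)sin 2x
D E_pi (D ∘ E_alpha) D f = (41/20)cos x - (3/5)sin x - (48/5)cos 2x - (14/5)sin 2x
D (D ∘ E_pi) (D ∘ E_alpha) D f = -(3/5)cos x - (41/20)sin x - (28/5)cos 2x + (96/5)sin 2x

g(x) = -(3/5)cos x - (41/20)sin x - (28/5)cos 2x + (96/5)sin 2x


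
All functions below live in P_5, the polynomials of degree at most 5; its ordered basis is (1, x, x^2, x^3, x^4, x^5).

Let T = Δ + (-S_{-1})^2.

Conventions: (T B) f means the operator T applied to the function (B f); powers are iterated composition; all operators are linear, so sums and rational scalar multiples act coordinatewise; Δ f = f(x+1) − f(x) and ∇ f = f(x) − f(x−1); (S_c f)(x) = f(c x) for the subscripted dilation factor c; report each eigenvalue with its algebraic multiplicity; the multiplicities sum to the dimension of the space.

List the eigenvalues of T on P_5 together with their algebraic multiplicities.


λ = 1 (multiplicity 6)

image of 1: 1
image of x: x + 1
image of x^2: x^2 + 2x + 1
image of x^3: x^3 + 3x^2 + 3x + 1
image of x^4: x^4 + 4x^3 + 6x^2 + 4x + 1
image of x^5: x^5 + 5x^4 + 10x^3 + 10x^2 + 5x + 1
the matrix is upper triangular; its diagonal is (1, 1, 1, 1, 1, 1)
for a triangular matrix the eigenvalues are the diagonal entries, with algebraic multiplicity their repetition count


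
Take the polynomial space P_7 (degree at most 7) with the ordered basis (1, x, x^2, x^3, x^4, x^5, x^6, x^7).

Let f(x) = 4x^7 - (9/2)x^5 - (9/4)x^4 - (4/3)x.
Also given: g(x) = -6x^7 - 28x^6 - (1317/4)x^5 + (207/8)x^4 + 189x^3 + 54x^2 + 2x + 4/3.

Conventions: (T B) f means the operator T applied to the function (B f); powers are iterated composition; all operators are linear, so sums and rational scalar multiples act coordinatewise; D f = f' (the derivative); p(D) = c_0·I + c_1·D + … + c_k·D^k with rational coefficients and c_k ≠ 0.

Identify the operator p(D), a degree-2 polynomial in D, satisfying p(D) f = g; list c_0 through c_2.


p(D) = -(3/2)·I − D − 2·D^2, i.e. c_0 = -3/2, c_1 = -1, c_2 = -2

D^0 f = 4x^7 - (9/2)x^5 - (9/4)x^4 - (4/3)x
D^1 f = 28x^6 - (45/2)x^4 - 9x^3 - 4/3
D^2 f = 168x^5 - 90x^3 - 27x^2
matching coefficients of g against c_0 f + c_1 Df + … from the top degree down determines the c_i
solution: c_0 = -3/2, c_1 = -1, c_2 = -2


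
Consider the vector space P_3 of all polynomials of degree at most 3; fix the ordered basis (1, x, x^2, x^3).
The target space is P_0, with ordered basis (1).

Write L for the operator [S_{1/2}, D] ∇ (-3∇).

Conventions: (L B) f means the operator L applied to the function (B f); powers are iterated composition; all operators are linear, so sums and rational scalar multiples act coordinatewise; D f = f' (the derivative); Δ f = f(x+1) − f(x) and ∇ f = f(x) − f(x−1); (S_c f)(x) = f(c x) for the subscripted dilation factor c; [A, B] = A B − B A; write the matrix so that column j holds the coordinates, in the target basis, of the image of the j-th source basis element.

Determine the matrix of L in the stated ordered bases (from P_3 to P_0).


image of 1: 0
image of x: 0
image of x^2: 0
image of x^3: -9
each image's coordinates form column j of the matrix

the matrix is [[0, 0, 0, -9]] (rows listed top to bottom)


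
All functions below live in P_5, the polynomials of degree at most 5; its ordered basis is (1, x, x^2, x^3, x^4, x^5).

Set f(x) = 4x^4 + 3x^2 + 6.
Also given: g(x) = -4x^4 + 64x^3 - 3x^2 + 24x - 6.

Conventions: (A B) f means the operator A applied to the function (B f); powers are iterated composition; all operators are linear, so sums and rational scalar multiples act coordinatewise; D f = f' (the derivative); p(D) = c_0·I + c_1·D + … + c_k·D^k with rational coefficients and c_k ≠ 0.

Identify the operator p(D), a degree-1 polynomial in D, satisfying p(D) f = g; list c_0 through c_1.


D^0 f = 4x^4 + 3x^2 + 6
D^1 f = 16x^3 + 6x
matching coefficients of g against c_0 f + c_1 Df + … from the top degree down determines the c_i
solution: c_0 = -1, c_1 = 4

p(D) = -I + 4·D, i.e. c_0 = -1, c_1 = 4


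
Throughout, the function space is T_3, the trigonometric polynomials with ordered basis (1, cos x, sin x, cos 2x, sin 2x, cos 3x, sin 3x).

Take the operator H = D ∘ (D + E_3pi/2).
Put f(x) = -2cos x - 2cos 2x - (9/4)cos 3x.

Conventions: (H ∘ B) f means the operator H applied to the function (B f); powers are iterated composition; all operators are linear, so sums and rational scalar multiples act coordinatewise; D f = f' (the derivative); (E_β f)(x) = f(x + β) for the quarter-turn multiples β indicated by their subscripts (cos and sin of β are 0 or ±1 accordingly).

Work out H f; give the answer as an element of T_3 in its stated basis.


g(x) = 8cos 2x - 4sin 2x + 27cos 3x

D f = 2sin x + 4sin 2x + (27/4)sin 3x
E_3pi/2 f = -2sin x + 2cos 2x + (9/4)sin 3x
(D + E_3pi/2) f = 2cos 2x + 4sin 2x + 9sin 3x
D (D + E_3pi/2) f = 8cos 2x - 4sin 2x + 27cos 3x


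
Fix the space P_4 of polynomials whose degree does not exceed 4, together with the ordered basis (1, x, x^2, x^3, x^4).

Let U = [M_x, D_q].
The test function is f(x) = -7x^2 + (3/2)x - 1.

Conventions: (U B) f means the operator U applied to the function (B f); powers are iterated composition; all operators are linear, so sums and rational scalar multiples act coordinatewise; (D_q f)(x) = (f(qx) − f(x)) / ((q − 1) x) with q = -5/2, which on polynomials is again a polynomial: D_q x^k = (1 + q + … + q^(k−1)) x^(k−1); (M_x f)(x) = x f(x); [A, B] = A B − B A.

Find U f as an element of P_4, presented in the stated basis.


D_q f = (21/2)x + 3/2
M_x D_q f = (21/2)x^2 + (3/2)x
M_x f = -7x^3 + (3/2)x^2 - x
D_q M_x f = -(133/4)x^2 - (9/4)x - 1
[M_x, D_q] f = (175/4)x^2 + (15/4)x + 1

g(x) = (175/4)x^2 + (15/4)x + 1


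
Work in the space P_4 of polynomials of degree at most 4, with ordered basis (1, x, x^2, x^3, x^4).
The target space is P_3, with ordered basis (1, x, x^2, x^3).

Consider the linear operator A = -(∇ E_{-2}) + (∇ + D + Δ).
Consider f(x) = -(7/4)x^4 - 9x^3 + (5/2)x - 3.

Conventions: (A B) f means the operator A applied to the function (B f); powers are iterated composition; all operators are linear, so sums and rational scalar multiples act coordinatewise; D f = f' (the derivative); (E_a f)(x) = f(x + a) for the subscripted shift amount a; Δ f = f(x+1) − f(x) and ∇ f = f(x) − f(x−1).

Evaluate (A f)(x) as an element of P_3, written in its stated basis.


the image equals g(x) = -14x^3 - (213/2)x^2 - 16x + 177/4

E_{-2} f = -(7/4)x^4 + 5x^3 + 12x^2 - (99/2)x + 36
∇ E_{-2} f = -7x^3 + (51/2)x^2 + 2x - 219/4
(-(∇ E_{-2})) f = 7x^3 - (51/2)x^2 - 2x + 219/4
∇ f = -7x^3 - (33/2)x^2 + 20x - 19/4
D f = -7x^3 - 27x^2 + 5/2
Δ f = -7x^3 - (75/2)x^2 - 34x - 33/4
(∇ + D + Δ) f = -21x^3 - 81x^2 - 14x - 21/2
(-(∇ E_{-2}) + (∇ + D + Δ)) f = -14x^3 - (213/2)x^2 - 16x + 177/4


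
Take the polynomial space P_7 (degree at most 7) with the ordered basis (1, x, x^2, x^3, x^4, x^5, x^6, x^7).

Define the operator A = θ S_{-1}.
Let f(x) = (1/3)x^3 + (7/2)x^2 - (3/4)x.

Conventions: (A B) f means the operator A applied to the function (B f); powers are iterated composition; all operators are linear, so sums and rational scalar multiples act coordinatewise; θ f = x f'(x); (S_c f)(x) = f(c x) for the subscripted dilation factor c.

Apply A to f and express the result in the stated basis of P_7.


the image equals g(x) = -x^3 + 7x^2 + (3/4)x

S_{-1} f = -(1/3)x^3 + (7/2)x^2 + (3/4)x
θ S_{-1} f = -x^3 + 7x^2 + (3/4)x


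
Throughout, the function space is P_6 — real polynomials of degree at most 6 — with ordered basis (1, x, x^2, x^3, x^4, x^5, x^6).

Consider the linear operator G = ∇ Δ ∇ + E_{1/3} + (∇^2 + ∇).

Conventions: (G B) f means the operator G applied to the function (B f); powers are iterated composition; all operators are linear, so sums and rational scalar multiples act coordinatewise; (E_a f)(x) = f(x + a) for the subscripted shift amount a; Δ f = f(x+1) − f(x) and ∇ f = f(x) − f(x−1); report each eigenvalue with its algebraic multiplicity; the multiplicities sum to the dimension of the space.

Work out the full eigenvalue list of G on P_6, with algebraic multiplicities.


λ = 1 (multiplicity 7)

image of 1: 1
image of x: x + 4/3
image of x^2: x^2 + (8/3)x + 10/9
image of x^3: x^3 + 4x^2 + (10/3)x + 28/27
image of x^4: x^4 + (16/3)x^3 + (20/3)x^2 + (112/27)x + 82/81
image of x^5: x^5 + (20/3)x^4 + (100/9)x^3 + (280/27)x^2 + (410/81)x + 244/243
image of x^6: x^6 + 8x^5 + (50/3)x^4 + (560/27)x^3 + (410/27)x^2 + (488/81)x + 730/729
the matrix is upper triangular; its diagonal is (1, 1, 1, 1, 1, 1, 1)
for a triangular matrix the eigenvalues are the diagonal entries, with algebraic multiplicity their repetition count


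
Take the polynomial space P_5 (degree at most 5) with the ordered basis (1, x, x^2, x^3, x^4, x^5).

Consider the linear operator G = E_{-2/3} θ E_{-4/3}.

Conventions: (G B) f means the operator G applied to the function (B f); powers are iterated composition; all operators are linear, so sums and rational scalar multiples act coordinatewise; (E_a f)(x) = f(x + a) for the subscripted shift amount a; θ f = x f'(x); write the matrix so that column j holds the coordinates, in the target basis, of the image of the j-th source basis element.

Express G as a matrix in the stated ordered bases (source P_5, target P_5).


image of 1: 0
image of x: x - 2/3
image of x^2: 2x^2 - (16/3)x + 8/3
image of x^3: 3x^3 - 14x^2 + 20x - 8
image of x^4: 4x^4 - (80/3)x^3 + 64x^2 - 64x + 64/3
image of x^5: 5x^5 - (130/3)x^4 + (440/3)x^3 - 240x^2 + (560/3)x - 160/3
each image's coordinates form column j of the matrix

the matrix is [[0, -2/3, 8/3, -8, 64/3, -160/3]; [0, 1, -16/3, 20, -64, 560/3]; [0, 0, 2, -14, 64, -240]; [0, 0, 0, 3, -80/3, 440/3]; [0, 0, 0, 0, 4, -130/3]; [0, 0, 0, 0, 0, 5]] (rows listed top to bottom)


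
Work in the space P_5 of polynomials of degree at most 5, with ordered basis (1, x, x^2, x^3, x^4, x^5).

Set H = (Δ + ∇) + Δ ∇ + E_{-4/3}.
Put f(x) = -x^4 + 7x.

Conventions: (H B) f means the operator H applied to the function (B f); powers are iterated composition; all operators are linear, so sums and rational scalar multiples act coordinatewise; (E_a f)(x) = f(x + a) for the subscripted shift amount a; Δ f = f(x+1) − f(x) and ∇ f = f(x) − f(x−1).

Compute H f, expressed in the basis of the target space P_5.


Δ f = -4x^3 - 6x^2 - 4x + 6
∇ f = -4x^3 + 6x^2 - 4x + 8
(Δ + ∇) f = -8x^3 - 8x + 14
∇ f = -4x^3 + 6x^2 - 4x + 8
Δ ∇ f = -12x^2 - 2
E_{-4/3} f = -x^4 + (16/3)x^3 - (32/3)x^2 + (445/27)x - 1012/81
((Δ + ∇) + Δ ∇ + E_{-4/3}) f = -x^4 - (8/3)x^3 - (68/3)x^2 + (229/27)x - 40/81

the image equals g(x) = -x^4 - (8/3)x^3 - (68/3)x^2 + (229/27)x - 40/81


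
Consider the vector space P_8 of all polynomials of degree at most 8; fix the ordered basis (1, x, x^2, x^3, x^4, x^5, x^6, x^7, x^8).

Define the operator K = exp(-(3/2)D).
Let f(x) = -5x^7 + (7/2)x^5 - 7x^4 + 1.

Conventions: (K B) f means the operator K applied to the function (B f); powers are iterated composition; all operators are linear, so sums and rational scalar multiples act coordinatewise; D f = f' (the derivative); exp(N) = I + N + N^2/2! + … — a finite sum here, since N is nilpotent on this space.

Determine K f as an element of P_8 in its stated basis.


the image equals g(x) = -5x^7 + (105/2)x^6 - (931/4)x^5 + (4459/8)x^4 - (12243/16)x^3 + (18711/32)x^2 - (13797/64)x + 3125/128

order-1 term: (105/2)x^6 - (105/4)x^4 + 42x^3
order-2 term: -(945/4)x^5 + (315/4)x^3 - (189/2)x^2
order-3 term: (4725/8)x^4 - (945/8)x^2 + (189/2)x
order-4 term: -(14175/16)x^3 + (2835/32)x - 567/16
order-5 term: (25515/32)x^2 - 1701/64
order-6 term: -(25515/64)x
order-7 term: 10935/128
the series for exp(-(3/2)D) f terminates at order 7
exp(-(3/2)D) f = -5x^7 + (105/2)x^6 - (931/4)x^5 + (4459/8)x^4 - (12243/16)x^3 + (18711/32)x^2 - (13797/64)x + 3125/128


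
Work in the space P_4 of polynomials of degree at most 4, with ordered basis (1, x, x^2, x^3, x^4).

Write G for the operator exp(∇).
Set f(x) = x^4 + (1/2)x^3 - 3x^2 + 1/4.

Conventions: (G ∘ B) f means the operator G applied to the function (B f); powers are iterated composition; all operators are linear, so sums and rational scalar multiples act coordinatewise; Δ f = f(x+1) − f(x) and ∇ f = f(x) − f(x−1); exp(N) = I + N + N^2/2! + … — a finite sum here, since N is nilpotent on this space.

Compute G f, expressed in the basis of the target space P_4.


order-1 term: 4x^3 - (9/2)x^2 - (7/2)x + 5/2
order-2 term: 6x^2 - (21/2)x + 5/2
order-3 term: 4x - 11/2
order-4 term: 1
the series for exp(∇) f terminates at order 4
exp(∇) f = x^4 + (9/2)x^3 - (3/2)x^2 - 10x + 3/4

the image equals g(x) = x^4 + (9/2)x^3 - (3/2)x^2 - 10x + 3/4


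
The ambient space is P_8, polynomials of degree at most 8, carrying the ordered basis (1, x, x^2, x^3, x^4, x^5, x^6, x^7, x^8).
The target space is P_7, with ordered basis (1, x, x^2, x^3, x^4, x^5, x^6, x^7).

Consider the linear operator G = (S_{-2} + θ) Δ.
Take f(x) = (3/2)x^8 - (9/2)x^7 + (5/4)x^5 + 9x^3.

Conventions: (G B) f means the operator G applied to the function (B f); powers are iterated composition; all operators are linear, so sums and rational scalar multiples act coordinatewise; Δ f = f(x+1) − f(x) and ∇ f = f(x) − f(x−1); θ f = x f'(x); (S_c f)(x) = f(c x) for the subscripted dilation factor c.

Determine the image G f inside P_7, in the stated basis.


the image equals g(x) = -1452x^7 + 735x^6 + (567/2)x^5 - 925x^4 + 305x^3 - 78x^2 - (55/4)x + 29/4

Δ f = 12x^7 + (21/2)x^6 - (21/2)x^5 - (185/4)x^4 - 61x^3 - 13x^2 + (55/4)x + 29/4
S_{-2} Δ f = -1536x^7 + 672x^6 + 336x^5 - 740x^4 + 488x^3 - 52x^2 - (55/2)x + 29/4
θ Δ f = 84x^7 + 63x^6 - (105/2)x^5 - 185x^4 - 183x^3 - 26x^2 + (55/4)x
(S_{-2} + θ) Δ f = -1452x^7 + 735x^6 + (567/2)x^5 - 925x^4 + 305x^3 - 78x^2 - (55/4)x + 29/4


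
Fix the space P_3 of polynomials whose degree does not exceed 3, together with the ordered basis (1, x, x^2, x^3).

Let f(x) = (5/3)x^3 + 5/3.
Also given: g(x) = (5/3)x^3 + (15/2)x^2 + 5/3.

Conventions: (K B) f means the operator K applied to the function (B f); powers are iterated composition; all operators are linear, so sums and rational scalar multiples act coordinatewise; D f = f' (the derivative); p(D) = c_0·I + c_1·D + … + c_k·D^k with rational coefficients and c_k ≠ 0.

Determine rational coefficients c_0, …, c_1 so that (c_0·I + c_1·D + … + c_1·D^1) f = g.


p(D) = I + (3/2)·D, i.e. c_0 = 1, c_1 = 3/2

D^0 f = (5/3)x^3 + 5/3
D^1 f = 5x^2
matching coefficients of g against c_0 f + c_1 Df + … from the top degree down determines the c_i
solution: c_0 = 1, c_1 = 3/2


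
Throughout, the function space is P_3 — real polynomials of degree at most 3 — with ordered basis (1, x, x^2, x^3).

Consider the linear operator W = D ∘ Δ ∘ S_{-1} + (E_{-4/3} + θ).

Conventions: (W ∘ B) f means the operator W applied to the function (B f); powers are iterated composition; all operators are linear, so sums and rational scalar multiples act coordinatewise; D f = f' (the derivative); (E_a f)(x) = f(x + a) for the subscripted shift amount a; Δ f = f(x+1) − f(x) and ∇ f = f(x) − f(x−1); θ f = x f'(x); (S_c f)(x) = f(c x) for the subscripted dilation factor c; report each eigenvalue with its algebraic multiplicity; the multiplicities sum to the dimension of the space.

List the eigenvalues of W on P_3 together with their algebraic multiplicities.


image of 1: 1
image of x: 2x - 4/3
image of x^2: 3x^2 - (8/3)x + 34/9
image of x^3: 4x^3 - 4x^2 - (2/3)x - 145/27
the matrix is upper triangular; its diagonal is (1, 2, 3, 4)
for a triangular matrix the eigenvalues are the diagonal entries, with algebraic multiplicity their repetition count

λ = 1 (multiplicity 1), λ = 2 (multiplicity 1), λ = 3 (multiplicity 1), λ = 4 (multiplicity 1)


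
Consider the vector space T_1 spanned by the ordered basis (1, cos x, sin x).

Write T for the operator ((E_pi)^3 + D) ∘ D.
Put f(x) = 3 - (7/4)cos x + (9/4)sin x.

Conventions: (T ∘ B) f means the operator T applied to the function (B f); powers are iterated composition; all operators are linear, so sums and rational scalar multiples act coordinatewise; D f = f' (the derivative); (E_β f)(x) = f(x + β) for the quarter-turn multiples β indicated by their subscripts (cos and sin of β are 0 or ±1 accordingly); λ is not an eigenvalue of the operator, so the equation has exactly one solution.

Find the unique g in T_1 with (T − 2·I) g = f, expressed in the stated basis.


write g with unknown coordinates in the stated basis and equate coefficients in (T − 2·I) g = f
solving from the highest basis element down gives g = -3/2 + (3/4)cos x - (1/2)sin x
check: T g = -(1/4)cos x + (5/4)sin x
so T g − 2·g = 3 - (7/4)cos x + (9/4)sin x = f ✓

g(x) = -3/2 + (3/4)cos x - (1/2)sin x


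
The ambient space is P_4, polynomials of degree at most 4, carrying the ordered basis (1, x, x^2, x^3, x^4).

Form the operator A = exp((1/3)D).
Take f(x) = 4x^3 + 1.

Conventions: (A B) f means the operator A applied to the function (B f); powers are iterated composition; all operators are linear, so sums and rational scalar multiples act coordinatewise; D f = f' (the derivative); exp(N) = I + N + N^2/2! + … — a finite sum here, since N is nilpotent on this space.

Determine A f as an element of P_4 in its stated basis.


g(x) = 4x^3 + 4x^2 + (4/3)x + 31/27

order-1 term: 4x^2
order-2 term: (4/3)x
order-3 term: 4/27
the series for exp((1/3)D) f terminates at order 3
exp((1/3)D) f = 4x^3 + 4x^2 + (4/3)x + 31/27


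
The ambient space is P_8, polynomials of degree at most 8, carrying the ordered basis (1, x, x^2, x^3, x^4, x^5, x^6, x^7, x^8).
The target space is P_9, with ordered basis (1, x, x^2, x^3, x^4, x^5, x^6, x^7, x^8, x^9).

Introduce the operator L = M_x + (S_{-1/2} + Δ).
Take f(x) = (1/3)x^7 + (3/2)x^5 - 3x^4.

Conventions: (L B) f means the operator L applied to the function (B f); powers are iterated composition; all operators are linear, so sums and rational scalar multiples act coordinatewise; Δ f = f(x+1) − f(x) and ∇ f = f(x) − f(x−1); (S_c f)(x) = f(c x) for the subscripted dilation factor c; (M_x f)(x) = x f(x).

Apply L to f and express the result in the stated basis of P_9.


g(x) = (1/3)x^8 - (1/384)x^7 + (23/6)x^6 + (253/64)x^5 + (911/48)x^4 + (44/3)x^3 + 4x^2 - (13/6)x - 7/6

M_x f = (1/3)x^8 + (3/2)x^6 - 3x^5
S_{-1/2} f = -(1/384)x^7 - (3/64)x^5 - (3/16)x^4
Δ f = (7/3)x^6 + 7x^5 + (115/6)x^4 + (44/3)x^3 + 4x^2 - (13/6)x - 7/6
(S_{-1/2} + Δ) f = -(1/384)x^7 + (7/3)x^6 + (445/64)x^5 + (911/48)x^4 + (44/3)x^3 + 4x^2 - (13/6)x - 7/6
(M_x + (S_{-1/2} + Δ)) f = (1/3)x^8 - (1/384)x^7 + (23/6)x^6 + (253/64)x^5 + (911/48)x^4 + (44/3)x^3 + 4x^2 - (13/6)x - 7/6


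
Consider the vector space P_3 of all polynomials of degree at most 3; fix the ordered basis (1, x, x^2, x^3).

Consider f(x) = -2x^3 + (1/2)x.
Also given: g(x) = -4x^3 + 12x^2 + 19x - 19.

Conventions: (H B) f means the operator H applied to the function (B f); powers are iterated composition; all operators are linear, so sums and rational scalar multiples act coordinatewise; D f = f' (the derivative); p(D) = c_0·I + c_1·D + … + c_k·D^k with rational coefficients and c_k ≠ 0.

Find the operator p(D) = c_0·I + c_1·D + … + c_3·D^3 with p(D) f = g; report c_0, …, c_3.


p(D) = 2·I − 2·D − (3/2)·D^2 + (3/2)·D^3, i.e. c_0 = 2, c_1 = -2, c_2 = -3/2, c_3 = 3/2

D^0 f = -2x^3 + (1/2)x
D^1 f = -6x^2 + 1/2
D^2 f = -12x
D^3 f = -12
matching coefficients of g against c_0 f + c_1 Df + … from the top degree down determines the c_i
solution: c_0 = 2, c_1 = -2, c_2 = -3/2, c_3 = 3/2


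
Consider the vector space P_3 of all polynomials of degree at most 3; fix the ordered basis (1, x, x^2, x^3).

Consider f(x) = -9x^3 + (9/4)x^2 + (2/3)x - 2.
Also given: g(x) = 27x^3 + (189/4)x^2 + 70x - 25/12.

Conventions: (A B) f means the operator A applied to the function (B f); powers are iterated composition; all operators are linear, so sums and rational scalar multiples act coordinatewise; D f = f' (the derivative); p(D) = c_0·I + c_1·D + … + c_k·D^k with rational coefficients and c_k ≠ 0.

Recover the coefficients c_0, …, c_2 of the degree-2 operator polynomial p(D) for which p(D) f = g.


D^0 f = -9x^3 + (9/4)x^2 + (2/3)x - 2
D^1 f = -27x^2 + (9/2)x + 2/3
D^2 f = -54x + 9/2
matching coefficients of g against c_0 f + c_1 Df + … from the top degree down determines the c_i
solution: c_0 = -3, c_1 = -2, c_2 = -3/2

c_0 = -3, c_1 = -2, c_2 = -3/2


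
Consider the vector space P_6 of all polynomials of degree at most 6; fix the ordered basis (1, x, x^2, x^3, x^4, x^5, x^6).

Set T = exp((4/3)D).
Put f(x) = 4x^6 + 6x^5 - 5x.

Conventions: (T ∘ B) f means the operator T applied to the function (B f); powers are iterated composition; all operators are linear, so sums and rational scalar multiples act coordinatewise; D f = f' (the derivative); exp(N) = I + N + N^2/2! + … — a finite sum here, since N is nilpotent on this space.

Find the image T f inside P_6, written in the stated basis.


order-1 term: 32x^5 + 40x^4 - 20/3
order-2 term: (320/3)x^4 + (320/3)x^3
order-3 term: (5120/27)x^3 + (1280/9)x^2
order-4 term: (5120/27)x^2 + (2560/27)x
order-5 term: (8192/81)x + 2048/81
order-6 term: 16384/729
the series for exp((4/3)D) f terminates at order 6
exp((4/3)D) f = 4x^6 + 38x^5 + (440/3)x^4 + (8000/27)x^3 + (8960/27)x^2 + (15467/81)x + 29956/729

g(x) = 4x^6 + 38x^5 + (440/3)x^4 + (8000/27)x^3 + (8960/27)x^2 + (15467/81)x + 29956/729


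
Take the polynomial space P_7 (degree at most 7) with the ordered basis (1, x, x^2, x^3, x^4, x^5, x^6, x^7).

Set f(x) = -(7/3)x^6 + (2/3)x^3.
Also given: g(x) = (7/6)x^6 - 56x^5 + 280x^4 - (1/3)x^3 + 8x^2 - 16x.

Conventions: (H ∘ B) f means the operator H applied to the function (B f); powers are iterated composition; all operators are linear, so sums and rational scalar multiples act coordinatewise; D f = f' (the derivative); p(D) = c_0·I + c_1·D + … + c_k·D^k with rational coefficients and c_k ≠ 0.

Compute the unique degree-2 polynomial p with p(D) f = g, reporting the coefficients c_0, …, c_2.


p(D) = -(1/2)·I + 4·D − 4·D^2, i.e. c_0 = -1/2, c_1 = 4, c_2 = -4

D^0 f = -(7/3)x^6 + (2/3)x^3
D^1 f = -14x^5 + 2x^2
D^2 f = -70x^4 + 4x
matching coefficients of g against c_0 f + c_1 Df + … from the top degree down determines the c_i
solution: c_0 = -1/2, c_1 = 4, c_2 = -4


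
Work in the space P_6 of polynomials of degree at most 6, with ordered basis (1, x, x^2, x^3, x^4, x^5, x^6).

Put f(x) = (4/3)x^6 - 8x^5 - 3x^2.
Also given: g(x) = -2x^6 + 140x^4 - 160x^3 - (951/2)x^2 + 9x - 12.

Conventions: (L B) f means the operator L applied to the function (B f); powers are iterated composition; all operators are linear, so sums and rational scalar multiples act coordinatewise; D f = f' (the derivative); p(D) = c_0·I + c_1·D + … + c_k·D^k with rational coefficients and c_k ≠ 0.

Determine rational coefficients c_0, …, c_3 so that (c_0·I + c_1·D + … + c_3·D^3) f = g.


p(D) = -(3/2)·I − (3/2)·D + 2·D^2 + D^3, i.e. c_0 = -3/2, c_1 = -3/2, c_2 = 2, c_3 = 1

D^0 f = (4/3)x^6 - 8x^5 - 3x^2
D^1 f = 8x^5 - 40x^4 - 6x
D^2 f = 40x^4 - 160x^3 - 6
D^3 f = 160x^3 - 480x^2
matching coefficients of g against c_0 f + c_1 Df + … from the top degree down determines the c_i
solution: c_0 = -3/2, c_1 = -3/2, c_2 = 2, c_3 = 1


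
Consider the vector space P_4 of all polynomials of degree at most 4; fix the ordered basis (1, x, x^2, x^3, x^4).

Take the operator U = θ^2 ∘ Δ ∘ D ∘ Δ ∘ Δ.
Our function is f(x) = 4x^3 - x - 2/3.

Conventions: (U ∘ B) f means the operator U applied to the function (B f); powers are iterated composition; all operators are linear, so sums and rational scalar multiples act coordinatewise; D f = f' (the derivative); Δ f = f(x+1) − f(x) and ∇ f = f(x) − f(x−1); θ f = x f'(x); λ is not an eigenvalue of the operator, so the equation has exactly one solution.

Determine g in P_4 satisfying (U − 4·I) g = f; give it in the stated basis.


write g with unknown coordinates in the stated basis and equate coefficients in (U − 4·I) g = f
solving from the highest basis element down gives g = -x^3 + (1/4)x + 1/6
check: U g = 0
so U g − 4·g = 4x^3 - x - 2/3 = f ✓

the image equals g(x) = -x^3 + (1/4)x + 1/6


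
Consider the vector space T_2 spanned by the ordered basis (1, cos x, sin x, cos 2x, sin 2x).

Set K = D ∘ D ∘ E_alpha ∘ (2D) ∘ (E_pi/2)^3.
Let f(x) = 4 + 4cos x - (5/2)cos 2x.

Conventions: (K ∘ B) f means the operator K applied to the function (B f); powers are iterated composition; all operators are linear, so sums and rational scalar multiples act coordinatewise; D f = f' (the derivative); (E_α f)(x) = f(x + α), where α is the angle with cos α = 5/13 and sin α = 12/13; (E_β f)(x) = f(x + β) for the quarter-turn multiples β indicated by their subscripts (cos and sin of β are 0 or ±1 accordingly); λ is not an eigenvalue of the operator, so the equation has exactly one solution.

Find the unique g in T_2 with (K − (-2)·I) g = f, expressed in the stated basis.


the image equals g(x) = 2 + cos x - (3/2)sin x + (113/1036)cos 2x + (34/259)sin 2x

write g with unknown coordinates in the stated basis and equate coefficients in (K − (-2)·I) g = f
solving from the highest basis element down gives g = 2 + cos x - (3/2)sin x + (113/1036)cos 2x + (34/259)sin 2x
check: K g = 2cos x + 3sin x - (704/259)cos 2x - (68/259)sin 2x
so K g − (-2)·g = 4 + 4cos x - (5/2)cos 2x = f ✓


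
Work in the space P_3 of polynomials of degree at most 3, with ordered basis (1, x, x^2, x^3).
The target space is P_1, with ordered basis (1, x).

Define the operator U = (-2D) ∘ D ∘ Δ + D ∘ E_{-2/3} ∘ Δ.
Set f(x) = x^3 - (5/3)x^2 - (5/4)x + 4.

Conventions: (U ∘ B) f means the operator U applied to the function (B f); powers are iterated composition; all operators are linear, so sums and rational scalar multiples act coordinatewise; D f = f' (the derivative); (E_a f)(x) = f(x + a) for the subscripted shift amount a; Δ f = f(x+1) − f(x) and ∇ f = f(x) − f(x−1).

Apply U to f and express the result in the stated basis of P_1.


the result is g(x) = 6x - 49/3

Δ f = 3x^2 - (1/3)x - 23/12
D Δ f = 6x - 1/3
D (D ∘ Δ) f = 6
(-2D) (D ∘ Δ) f = -12
Δ f = 3x^2 - (1/3)x - 23/12
E_{-2/3} Δ f = 3x^2 - (13/3)x - 13/36
D E_{-2/3} Δ f = 6x - 13/3
((-2D) ∘ D ∘ Δ + D ∘ E_{-2/3} ∘ Δ) f = 6x - 49/3


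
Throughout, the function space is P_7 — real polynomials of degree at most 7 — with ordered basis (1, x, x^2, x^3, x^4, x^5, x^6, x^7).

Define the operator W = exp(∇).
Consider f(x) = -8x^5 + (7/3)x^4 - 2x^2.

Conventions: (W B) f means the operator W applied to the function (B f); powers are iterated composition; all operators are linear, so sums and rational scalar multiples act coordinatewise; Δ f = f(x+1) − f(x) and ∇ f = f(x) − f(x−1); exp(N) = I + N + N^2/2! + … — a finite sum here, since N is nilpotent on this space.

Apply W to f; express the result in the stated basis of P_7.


the result is g(x) = -8x^5 - (113/3)x^4 + (28/3)x^3 + 78x^2 - (160/3)x - 41/3

order-1 term: -40x^4 + (268/3)x^3 - 94x^2 + (136/3)x - 25/3
order-2 term: -80x^3 + 254x^2 - 308x + 403/3
order-3 term: -80x^2 + (748/3)x - 214
order-4 term: -40x + 247/3
order-5 term: -8
the series for exp(∇) f terminates at order 5
exp(∇) f = -8x^5 - (113/3)x^4 + (28/3)x^3 + 78x^2 - (160/3)x - 41/3


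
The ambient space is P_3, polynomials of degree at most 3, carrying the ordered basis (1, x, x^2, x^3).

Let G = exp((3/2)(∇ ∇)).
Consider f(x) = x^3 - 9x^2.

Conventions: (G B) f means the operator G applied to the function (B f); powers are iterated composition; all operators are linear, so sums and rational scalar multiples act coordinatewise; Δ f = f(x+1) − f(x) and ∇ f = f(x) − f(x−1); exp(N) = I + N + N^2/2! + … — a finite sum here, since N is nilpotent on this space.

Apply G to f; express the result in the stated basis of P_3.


the image equals g(x) = x^3 - 9x^2 + 9x - 36

order-1 term: 9x - 36
the series for exp((3/2)(∇ ∇)) f terminates at order 1
exp((3/2)(∇ ∇)) f = x^3 - 9x^2 + 9x - 36


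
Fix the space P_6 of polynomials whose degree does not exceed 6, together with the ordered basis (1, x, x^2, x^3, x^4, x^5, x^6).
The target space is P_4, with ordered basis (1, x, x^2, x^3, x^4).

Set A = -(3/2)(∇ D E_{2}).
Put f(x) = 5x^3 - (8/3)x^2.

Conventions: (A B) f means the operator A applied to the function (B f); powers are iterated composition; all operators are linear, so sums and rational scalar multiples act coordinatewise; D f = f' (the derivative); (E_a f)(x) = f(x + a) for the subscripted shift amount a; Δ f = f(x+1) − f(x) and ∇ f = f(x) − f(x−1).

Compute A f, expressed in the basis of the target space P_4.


g(x) = -45x - 119/2

E_{2} f = 5x^3 + (82/3)x^2 + (148/3)x + 88/3
D E_{2} f = 15x^2 + (164/3)x + 148/3
∇ D E_{2} f = 30x + 119/3
(-(3/2)(∇ D E_{2})) f = -45x - 119/2


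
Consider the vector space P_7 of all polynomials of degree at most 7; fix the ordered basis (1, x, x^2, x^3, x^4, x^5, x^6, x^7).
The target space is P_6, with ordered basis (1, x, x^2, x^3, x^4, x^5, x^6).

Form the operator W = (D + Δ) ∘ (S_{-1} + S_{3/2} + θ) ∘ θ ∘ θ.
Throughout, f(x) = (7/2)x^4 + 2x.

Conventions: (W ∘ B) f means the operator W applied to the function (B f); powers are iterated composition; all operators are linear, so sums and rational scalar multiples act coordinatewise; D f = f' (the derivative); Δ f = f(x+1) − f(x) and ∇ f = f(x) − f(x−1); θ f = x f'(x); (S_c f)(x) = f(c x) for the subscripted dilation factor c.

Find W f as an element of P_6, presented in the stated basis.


the image equals g(x) = 4508x^3 + 3381x^2 + 2254x + 1139/2

θ f = 14x^4 + 2x
θ θ f = 56x^4 + 2x
S_{-1} (θ ∘ θ) f = 56x^4 - 2x
S_{3/2} (θ ∘ θ) f = (567/2)x^4 + 3x
θ (θ ∘ θ) f = 224x^4 + 2x
(S_{-1} + S_{3/2} + θ) (θ ∘ θ) f = (1127/2)x^4 + 3x
D (S_{-1} + S_{3/2} + θ) (θ ∘ θ) f = 2254x^3 + 3
Δ (S_{-1} + S_{3/2} + θ) (θ ∘ θ) f = 2254x^3 + 3381x^2 + 2254x + 1133/2
(D + Δ) (S_{-1} + S_{3/2} + θ) (θ ∘ θ) f = 4508x^3 + 3381x^2 + 2254x + 1139/2


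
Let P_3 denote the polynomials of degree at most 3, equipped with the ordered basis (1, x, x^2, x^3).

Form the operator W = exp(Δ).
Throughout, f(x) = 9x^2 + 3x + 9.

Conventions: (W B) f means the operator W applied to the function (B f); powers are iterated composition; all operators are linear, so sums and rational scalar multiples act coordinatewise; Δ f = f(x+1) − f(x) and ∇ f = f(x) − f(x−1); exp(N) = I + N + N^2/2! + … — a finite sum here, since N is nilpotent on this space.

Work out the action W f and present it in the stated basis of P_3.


the image equals g(x) = 9x^2 + 21x + 30

order-1 term: 18x + 12
order-2 term: 9
the series for exp(Δ) f terminates at order 2
exp(Δ) f = 9x^2 + 21x + 30


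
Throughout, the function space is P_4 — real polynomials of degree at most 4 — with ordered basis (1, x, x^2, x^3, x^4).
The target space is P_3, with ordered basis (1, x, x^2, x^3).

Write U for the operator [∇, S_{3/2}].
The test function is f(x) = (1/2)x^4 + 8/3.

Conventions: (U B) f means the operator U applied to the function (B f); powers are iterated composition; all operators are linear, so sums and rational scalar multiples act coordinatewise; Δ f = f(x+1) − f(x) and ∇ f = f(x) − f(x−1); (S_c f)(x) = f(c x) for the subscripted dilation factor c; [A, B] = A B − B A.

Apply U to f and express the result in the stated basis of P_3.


S_{3/2} f = (81/32)x^4 + 8/3
∇ S_{3/2} f = (81/8)x^3 - (243/16)x^2 + (81/8)x - 81/32
∇ f = 2x^3 - 3x^2 + 2x - 1/2
S_{3/2} ∇ f = (27/4)x^3 - (27/4)x^2 + 3x - 1/2
[∇, S_{3/2}] f = (27/8)x^3 - (135/16)x^2 + (57/8)x - 65/32

g(x) = (27/8)x^3 - (135/16)x^2 + (57/8)x - 65/32


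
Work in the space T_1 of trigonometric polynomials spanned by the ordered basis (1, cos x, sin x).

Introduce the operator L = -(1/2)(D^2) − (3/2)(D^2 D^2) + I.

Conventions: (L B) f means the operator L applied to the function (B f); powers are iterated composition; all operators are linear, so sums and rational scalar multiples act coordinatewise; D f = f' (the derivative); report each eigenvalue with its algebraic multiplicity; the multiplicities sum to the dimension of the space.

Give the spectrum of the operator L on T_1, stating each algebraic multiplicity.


image of 1: 1
image of cos x: 0
image of sin x: 0
the matrix is diagonal; its diagonal is (1, 0, 0)
for a triangular matrix the eigenvalues are the diagonal entries, with algebraic multiplicity their repetition count

λ = 0 (multiplicity 2), λ = 1 (multiplicity 1)


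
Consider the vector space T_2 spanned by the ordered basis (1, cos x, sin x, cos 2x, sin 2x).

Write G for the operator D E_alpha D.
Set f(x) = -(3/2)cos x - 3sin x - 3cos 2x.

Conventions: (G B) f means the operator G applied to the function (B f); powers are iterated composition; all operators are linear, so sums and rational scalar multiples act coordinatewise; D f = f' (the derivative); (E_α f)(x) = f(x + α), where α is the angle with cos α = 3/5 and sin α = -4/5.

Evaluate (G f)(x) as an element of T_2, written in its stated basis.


g(x) = -(3/2)cos x + 3sin x - (84/25)cos 2x + (288/25)sin 2x

D f = -3cos x + (3/2)sin x + 6sin 2x
E_alpha D f = -3cos x - (3/2)sin x - (144/25)cos 2x - (42/25)sin 2x
D E_alpha D f = -(3/2)cos x + 3sin x - (84/25)cos 2x + (288/25)sin 2x
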